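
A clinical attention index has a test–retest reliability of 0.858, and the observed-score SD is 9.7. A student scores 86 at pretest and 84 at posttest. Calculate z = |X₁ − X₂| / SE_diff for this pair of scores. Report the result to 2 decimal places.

SEM = 9.700 * √(1 − 0.858) = 9.700 * √0.142 ≈ 9.700 * 0.377 ≈ 3.655
SE_diff = √2 * SEM ≈ 5.169
z = 2 / 5.169 ≈ 0.387

0.39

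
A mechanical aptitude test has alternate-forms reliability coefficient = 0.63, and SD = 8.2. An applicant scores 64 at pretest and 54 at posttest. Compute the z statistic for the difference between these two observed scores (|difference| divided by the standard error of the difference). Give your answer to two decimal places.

The standard error of measurement is 8.200×√(1 − 0.630) ≃ 8.200×0.608 ≃ 4.988.
SE_diff = √2 × SEM ≃ 7.054
z = |64 − 54| / 7.054 = 10 / 7.054 ≃ 1.418

1.42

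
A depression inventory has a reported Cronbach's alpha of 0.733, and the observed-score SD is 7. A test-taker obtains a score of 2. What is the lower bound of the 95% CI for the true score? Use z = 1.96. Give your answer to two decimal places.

-5.09

SEM = 7.000×√(1 − 0.733) ≃ 3.617
Half-width = 1.96×3.617 ≃ 7.089
Lower limit = 2 − 7.089 ≃ -5.089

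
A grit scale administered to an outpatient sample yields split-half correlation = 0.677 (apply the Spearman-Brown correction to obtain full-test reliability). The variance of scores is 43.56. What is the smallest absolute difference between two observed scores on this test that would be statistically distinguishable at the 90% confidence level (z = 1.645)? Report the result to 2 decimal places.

SD = √43.56 ≃ 6.6000
Spearman-Brown: r = 2(0.677) / (1 + 0.677) = 1.3540 / 1.6770 ≃ 0.8074
SEM = 6.6000×√(1 − 0.8074) ≃ 2.8965
SE_diff = √2 × SEM ≃ 4.0963
Smallest detectable difference = 1.645×4.0963 ≃ 6.7384

6.74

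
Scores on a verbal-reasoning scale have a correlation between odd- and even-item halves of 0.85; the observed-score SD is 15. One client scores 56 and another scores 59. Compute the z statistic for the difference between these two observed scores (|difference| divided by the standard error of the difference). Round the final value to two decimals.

0.50

Spearman-Brown: r = 2(0.85) / (1 + 0.85) = 1.700 / 1.850 ≃ 0.919
The standard error of measurement is 15.000·√(1 − 0.919) ≃ 15.000·0.285 ≃ 4.271.
SE_diff = √2 · SEM ≃ 6.040
z = 3 / 6.040 ≃ 0.497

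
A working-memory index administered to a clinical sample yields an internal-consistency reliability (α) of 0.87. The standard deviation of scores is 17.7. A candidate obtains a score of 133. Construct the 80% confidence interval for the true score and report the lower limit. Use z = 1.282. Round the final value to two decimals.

124.82

SEM = 17.700 · √(1 − 0.870) = 17.700 · √0.130 ≈ 17.700 · 0.361 ≈ 6.382
Half-width = 1.282·6.382 ≈ 8.182
Lower limit = 133 − 8.182 ≈ 124.818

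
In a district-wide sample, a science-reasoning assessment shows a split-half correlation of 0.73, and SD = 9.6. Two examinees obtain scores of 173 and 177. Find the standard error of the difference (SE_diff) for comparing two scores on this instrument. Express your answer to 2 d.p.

5.36

Full-length reliability (Spearman-Brown) = 2(0.73)/(1+0.73) ≈ 0.8439
SEM = 9.6000*√(1 − 0.8439) ≈ 3.7925
SE_diff = SEM * √2 ≈ 3.7925 * 1.4142 ≈ 5.3635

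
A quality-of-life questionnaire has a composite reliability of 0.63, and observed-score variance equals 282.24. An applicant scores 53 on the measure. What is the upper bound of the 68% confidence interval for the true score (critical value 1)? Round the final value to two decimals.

SD = √282.24 = 16.800
SEM = 16.800 · √(1 − 0.630) = 16.800 · √0.370 ≃ 16.800 · 0.608 ≃ 10.219
Half-width = 1·10.219 ≃ 10.219
Upper limit = 53 + 10.219 ≃ 63.219

63.22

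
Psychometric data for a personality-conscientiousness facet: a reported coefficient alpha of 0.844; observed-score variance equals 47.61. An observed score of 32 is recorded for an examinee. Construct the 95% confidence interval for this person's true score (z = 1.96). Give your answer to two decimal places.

[26.66, 37.34]

σ = 47.61^(1/2) = 6.9000
SEM = 6.9000 × √(1 − 0.8440) = 6.9000 × √0.1560 ≈ 6.9000 × 0.3950 ≈ 2.7253
1.96 × SEM ≈ 5.3416
CI = 32 ± 5.3416 → [26.6584, 37.3416]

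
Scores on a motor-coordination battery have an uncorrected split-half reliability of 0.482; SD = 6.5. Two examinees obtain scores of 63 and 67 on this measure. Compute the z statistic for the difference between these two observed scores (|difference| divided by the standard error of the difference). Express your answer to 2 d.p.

0.74

r_full = 2·0.482 / (1 + 0.482) ≈ 0.6505
The standard error of measurement is 6.5000*√(1 − 0.6505) ≈ 6.5000*0.5912 ≈ 3.8429.
SE_diff = SEM * √2 ≈ 3.8429 * 1.4142 ≈ 5.4346
z = |63 − 67| / 5.4346 = 4 / 5.4346 ≈ 0.7360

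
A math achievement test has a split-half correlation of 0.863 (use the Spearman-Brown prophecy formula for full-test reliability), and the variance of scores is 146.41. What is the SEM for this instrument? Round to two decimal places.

3.28

σ = 146.41^(1/2) = 12.1000
r_full = 2·0.863 / (1 + 0.863) ≈ 0.9265
SEM = 12.1000 * √(1 − 0.9265) = 12.1000 * √0.0735 ≈ 12.1000 * 0.2712 ≈ 3.2812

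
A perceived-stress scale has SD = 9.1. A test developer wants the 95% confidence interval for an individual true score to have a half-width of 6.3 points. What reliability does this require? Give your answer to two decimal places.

Required SEM = 6.3 / 1.96 ≈ 3.2143
r = 1 − (SEM / SD)² = 1 − (3.2143 / 9.1)² ≈ 1 − 0.1248 ≈ 0.8752

0.88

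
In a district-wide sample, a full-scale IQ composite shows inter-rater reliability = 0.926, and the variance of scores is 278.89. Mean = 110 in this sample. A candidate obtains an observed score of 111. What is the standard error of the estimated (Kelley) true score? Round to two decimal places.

4.37

SD = √278.89 ≃ 16.7000
SE_est = SD × √(r(1 − r)) = 16.7000 × √0.0685 ≃ 16.7000 × 0.2618 ≃ 4.3716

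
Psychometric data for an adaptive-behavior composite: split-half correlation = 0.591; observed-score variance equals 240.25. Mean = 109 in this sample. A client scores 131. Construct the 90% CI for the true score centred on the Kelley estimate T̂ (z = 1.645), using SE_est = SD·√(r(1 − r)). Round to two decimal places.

[114.20, 136.49]

SD = √240.25 ≈ 15.5000
Full-length reliability (Spearman-Brown) = 2(0.591)/(1+0.591) ≈ 0.7429
T̂ = r·X + (1 − r)·M = 0.7429×131 + 0.2571×109 ≈ 97.3237 + 28.0207 ≈ 125.3444
SE_est = 15.5000×√(0.7429×0.2571) ≈ 6.7738
90% CI: 125.3444 ± 11.1429 ≈ (114.2015, 136.4873)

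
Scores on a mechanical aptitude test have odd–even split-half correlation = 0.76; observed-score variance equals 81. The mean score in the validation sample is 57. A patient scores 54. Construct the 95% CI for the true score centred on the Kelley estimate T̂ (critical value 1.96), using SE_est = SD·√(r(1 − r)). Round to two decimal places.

[48.36, 60.46]

SD = √81 = 9.00000
Full-length reliability (Spearman-Brown) = 2(0.76)/(1+0.76) ≃ 0.86364
Estimated true score = 0.86364·54 + (1 − 0.86364)·57 ≃ 54.40909
SE_est = 9.00000·√[r(1 − r)] ≃ 3.08857
CI = 54.40909 ± 1.96 · 3.08857 → [48.35550, 60.46269]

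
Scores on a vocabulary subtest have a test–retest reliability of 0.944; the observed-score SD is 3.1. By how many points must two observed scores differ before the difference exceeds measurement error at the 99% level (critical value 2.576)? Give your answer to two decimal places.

2.67

SEM = 3.1000 * √(1 − 0.9440) = 3.1000 * √0.0560 ≃ 3.1000 * 0.2366 ≃ 0.7336
SE_diff = √2 * SEM ≃ 1.0375
Minimum reliable difference = 2.576 * SE_diff ≃ 2.576 * 1.0375 ≃ 2.6725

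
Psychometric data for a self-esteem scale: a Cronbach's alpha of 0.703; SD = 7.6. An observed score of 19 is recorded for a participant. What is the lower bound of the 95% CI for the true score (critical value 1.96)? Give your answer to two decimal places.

10.88

SEM = 7.6000 × √(1 − 0.7030) = 7.6000 × √0.2970 ≈ 7.6000 × 0.5450 ≈ 4.1418
Margin = 1.96 × 4.1418 ≈ 8.1180
Lower bound: 19 − 8.1180 = 10.8820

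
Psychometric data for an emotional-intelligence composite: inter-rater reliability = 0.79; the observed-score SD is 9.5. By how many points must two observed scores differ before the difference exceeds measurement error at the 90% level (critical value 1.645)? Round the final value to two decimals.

10.13

SEM = 9.500 × √(1 − 0.790) = 9.500 × √0.210 ≈ 9.500 × 0.458 ≈ 4.353
SE_diff = √2 × SEM ≈ 6.157
Smallest detectable difference = 1.645×6.157 ≈ 10.128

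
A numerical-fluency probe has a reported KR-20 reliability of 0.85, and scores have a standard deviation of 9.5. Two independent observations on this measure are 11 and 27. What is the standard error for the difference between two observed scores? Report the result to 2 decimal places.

5.20

SEM = 9.500×√(1 − 0.850) ≈ 3.679
SE_diff = √2 × SEM ≈ 5.203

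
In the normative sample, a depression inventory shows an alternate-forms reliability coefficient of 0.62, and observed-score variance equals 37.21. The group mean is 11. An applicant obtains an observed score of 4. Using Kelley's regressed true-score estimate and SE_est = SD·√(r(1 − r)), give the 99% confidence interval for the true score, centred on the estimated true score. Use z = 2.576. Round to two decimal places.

[-0.97, 14.29]

SD = √37.21 ≈ 6.10000
Estimated true score = 0.62000·4 + (1 − 0.62000)·11 ≈ 6.66000
SE_est = 6.10000·√[r(1 − r)] ≈ 2.96086
CI = 6.66000 ± 2.576 · 2.96086 → [-0.96717, 14.28717]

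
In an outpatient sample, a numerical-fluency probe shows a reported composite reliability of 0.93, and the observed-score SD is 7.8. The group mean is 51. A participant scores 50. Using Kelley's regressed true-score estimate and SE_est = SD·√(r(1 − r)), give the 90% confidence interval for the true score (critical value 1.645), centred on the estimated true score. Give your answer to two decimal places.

Estimated true score = 0.930*50 + (1 − 0.930)*51 ≈ 50.070
SE_est = SD * √(r(1 − r)) = 7.800 * √0.065 ≈ 7.800 * 0.255 ≈ 1.990
90% CI: 50.070 ± 3.274 ≈ (46.796, 53.344)

[46.80, 53.34]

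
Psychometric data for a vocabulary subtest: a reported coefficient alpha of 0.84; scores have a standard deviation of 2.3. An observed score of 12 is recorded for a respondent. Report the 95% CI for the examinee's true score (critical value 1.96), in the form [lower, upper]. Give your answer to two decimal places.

[10.20, 13.80]

SEM = 2.300*√(1 − 0.840) ≃ 0.920
1.96 * SEM ≃ 1.803
Interval: (10.197, 13.803)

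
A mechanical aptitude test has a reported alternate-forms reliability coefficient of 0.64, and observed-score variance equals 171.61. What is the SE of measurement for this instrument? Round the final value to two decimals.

7.86

SD = √171.61 = 13.1000
The standard error of measurement is 13.1000·√(1 − 0.6400) ≈ 13.1000·0.6000 ≈ 7.8600.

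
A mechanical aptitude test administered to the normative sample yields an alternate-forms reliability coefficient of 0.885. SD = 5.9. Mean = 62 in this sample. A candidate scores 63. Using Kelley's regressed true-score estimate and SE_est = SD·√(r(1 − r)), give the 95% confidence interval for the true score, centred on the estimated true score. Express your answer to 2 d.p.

T̂ = 0.88500(63) + 0.11500(62) ≈ 62.88500
SE_est = 5.90000*√(0.88500*0.11500) ≈ 1.88223
CI = 62.88500 ± 1.96 * 1.88223 → [59.19583, 66.57417]

[59.20, 66.57]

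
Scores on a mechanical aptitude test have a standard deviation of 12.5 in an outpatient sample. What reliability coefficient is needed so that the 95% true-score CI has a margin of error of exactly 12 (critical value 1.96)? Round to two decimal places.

SEM needed = half-width / z = 12/1.96 ≈ 6.1224
Required reliability = 1 − (SEM/SD)² = 1 − 0.2399 ≈ 0.7601

0.76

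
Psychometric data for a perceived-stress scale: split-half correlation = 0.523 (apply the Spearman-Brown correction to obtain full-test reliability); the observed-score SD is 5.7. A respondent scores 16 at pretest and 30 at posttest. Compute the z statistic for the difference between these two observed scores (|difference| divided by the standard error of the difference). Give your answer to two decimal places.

3.10

r_full = 2·0.523 / (1 + 0.523) ≃ 0.687
SEM = 5.700×√(1 − 0.687) ≃ 3.190
Standard error of the difference = 3.190·√2 ≃ 4.511
z = |16 − 30| / 4.511 = 14 / 4.511 ≃ 3.103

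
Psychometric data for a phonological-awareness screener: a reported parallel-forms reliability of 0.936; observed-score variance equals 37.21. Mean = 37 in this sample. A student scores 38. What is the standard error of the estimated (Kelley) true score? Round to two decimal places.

1.49

σ = 37.21^(1/2) = 6.100
SE_est = 6.100·√[r(1 − r)] ≈ 1.493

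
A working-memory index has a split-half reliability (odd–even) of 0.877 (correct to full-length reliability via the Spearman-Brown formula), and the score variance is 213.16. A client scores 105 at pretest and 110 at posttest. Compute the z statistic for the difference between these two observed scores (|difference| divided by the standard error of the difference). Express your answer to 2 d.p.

σ = 213.16^(1/2) = 14.6000
Full-length reliability (Spearman-Brown) = 2(0.877)/(1+0.877) ≈ 0.9345
The standard error of measurement is 14.6000·√(1 − 0.9345) ≈ 14.6000·0.2560 ≈ 3.7374.
SE_diff = SEM · √2 ≈ 3.7374 · 1.4142 ≈ 5.2855
z = |105 − 110| / 5.2855 = 5 / 5.2855 ≈ 0.9460

0.95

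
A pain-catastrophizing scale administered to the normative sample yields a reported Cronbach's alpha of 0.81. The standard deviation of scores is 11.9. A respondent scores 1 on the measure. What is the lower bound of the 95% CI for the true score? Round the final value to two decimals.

SEM = 11.90000×√(1 − 0.81000) ≈ 5.18709
Half-width = 1.96×5.18709 ≈ 10.16670
Lower bound: 1 − 10.16670 = -9.16670

-9.17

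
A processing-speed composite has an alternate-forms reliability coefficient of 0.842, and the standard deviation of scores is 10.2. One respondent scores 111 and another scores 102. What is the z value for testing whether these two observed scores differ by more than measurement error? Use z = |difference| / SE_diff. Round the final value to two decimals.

SEM = 10.2000 · √(1 − 0.8420) = 10.2000 · √0.1580 ≃ 10.2000 · 0.3975 ≃ 4.0544
Standard error of the difference = 4.0544·√2 ≃ 5.7338
z = |111 − 102| / 5.7338 = 9 / 5.7338 ≃ 1.5696

1.57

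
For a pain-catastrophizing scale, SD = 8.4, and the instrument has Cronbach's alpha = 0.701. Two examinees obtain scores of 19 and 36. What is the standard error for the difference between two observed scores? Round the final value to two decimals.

SEM = 8.4000×√(1 − 0.7010) ≃ 4.5932
SE_diff = √2 × SEM ≃ 6.4958

6.50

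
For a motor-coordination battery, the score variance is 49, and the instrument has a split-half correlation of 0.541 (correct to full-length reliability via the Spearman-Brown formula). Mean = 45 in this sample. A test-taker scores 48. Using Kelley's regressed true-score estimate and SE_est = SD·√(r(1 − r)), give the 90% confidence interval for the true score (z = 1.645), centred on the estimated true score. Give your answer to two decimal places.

[41.84, 52.37]

σ = 49^(1/2) = 7.0000
Full-length reliability (Spearman-Brown) = 2(0.541)/(1+0.541) ≈ 0.7021
T̂ = 0.7021(48) + 0.2979(45) ≈ 47.1064
SE_est = 7.0000·√[r(1 − r)] ≈ 3.2012
CI = 47.1064 ± 1.645 * 3.2012 → [41.8404, 52.3724]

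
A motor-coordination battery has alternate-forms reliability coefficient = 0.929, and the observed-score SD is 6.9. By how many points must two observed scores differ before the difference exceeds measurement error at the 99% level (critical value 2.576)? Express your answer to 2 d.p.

The standard error of measurement is 6.90000*√(1 − 0.92900) ≈ 6.90000*0.26646 ≈ 1.83856.
Standard error of the difference = 1.83856·√2 ≈ 2.60012
Smallest detectable difference = 2.576*2.60012 ≈ 6.69791

6.70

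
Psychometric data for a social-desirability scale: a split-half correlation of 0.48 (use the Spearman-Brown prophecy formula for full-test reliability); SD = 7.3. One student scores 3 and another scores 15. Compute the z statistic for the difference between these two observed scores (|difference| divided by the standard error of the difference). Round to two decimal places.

1.96

r_full = 2·0.48 / (1 + 0.48) ≈ 0.6486
The standard error of measurement is 7.3000·√(1 − 0.6486) ≈ 7.3000·0.5927 ≈ 4.3271.
SE_diff = SEM · √2 ≈ 4.3271 · 1.4142 ≈ 6.1194
z = |3 − 15| / 6.1194 = 12 / 6.1194 ≈ 1.9610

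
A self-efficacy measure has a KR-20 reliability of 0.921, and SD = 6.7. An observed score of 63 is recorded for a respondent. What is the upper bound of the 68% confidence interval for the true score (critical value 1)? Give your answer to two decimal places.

SEM = 6.700×√(1 − 0.921) ≈ 1.883
Margin = 1 × 1.883 ≈ 1.883
Upper limit = 63 + 1.883 ≈ 64.883

64.88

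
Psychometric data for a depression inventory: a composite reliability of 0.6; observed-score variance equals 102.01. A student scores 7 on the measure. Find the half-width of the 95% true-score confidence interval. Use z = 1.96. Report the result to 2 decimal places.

12.52

σ = 102.01^(1/2) = 10.1000
SEM = 10.1000 × √(1 − 0.6000) = 10.1000 × √0.4000 ≈ 10.1000 × 0.6325 ≈ 6.3878
Margin = 1.96 × 6.3878 ≈ 12.5201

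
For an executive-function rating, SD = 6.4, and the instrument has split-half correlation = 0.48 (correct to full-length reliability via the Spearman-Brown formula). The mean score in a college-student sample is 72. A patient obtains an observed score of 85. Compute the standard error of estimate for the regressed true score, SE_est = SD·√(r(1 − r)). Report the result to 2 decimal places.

r_full = 2·0.48 / (1 + 0.48) ≈ 0.6486
SE_est = 6.4000·√[r(1 − r)] ≈ 3.0553

3.06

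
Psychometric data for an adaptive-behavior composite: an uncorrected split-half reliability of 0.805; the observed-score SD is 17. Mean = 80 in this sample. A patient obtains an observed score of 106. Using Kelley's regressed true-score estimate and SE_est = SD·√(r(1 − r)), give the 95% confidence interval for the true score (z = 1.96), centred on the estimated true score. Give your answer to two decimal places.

[92.85, 113.53]

Spearman-Brown: r = 2(0.805) / (1 + 0.805) = 1.610 / 1.805 ≈ 0.892
Estimated true score = 0.892×106 + (1 − 0.892)×80 ≈ 103.191
SE_est = 17.000·√[r(1 − r)] ≈ 5.277
95% CI: 103.191 ± 10.343 ≈ (92.848, 113.534)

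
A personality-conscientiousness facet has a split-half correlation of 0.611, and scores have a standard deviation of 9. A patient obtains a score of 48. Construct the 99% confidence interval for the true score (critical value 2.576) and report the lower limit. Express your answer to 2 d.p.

36.61

Spearman-Brown: r = 2(0.611) / (1 + 0.611) = 1.2220 / 1.6110 ≈ 0.7585
SEM = 9.0000 · √(1 − 0.7585) = 9.0000 · √0.2415 ≈ 9.0000 · 0.4914 ≈ 4.4225
2.576 · SEM ≈ 11.3924
Lower limit = 48 − 11.3924 ≈ 36.6076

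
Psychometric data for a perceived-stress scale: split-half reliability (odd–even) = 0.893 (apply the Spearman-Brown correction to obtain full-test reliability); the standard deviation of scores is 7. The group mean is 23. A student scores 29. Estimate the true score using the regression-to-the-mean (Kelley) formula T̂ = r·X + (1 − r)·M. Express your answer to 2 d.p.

28.66

r_full = 2·0.893 / (1 + 0.893) ≈ 0.9435
T̂ = 0.9435(29) + 0.0565(23) ≈ 28.6609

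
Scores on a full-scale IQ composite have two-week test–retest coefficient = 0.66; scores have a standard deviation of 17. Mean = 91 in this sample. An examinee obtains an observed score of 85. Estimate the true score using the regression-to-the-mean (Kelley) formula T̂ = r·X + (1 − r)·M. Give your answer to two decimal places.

87.04

Estimated true score = 0.660*85 + (1 − 0.660)*91 ≈ 87.040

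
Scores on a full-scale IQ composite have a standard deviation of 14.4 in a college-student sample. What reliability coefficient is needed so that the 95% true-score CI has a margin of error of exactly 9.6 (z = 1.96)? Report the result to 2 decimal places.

0.88

Required SEM = 9.6 / 1.96 ≈ 4.8980
r = 1 − (4.8980/14.4)² ≈ 1 − 0.1157 ≈ 0.8843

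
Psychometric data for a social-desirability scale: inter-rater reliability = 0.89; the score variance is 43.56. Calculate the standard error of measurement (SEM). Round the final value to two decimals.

σ = 43.56^(1/2) = 6.600
SEM = 6.600×√(1 − 0.890) ≃ 2.189

2.19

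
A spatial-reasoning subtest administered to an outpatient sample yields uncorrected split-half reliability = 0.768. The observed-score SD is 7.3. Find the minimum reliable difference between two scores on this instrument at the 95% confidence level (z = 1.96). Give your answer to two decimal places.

7.33

Spearman-Brown: r = 2(0.768) / (1 + 0.768) = 1.536 / 1.768 ≈ 0.869
SEM = 7.300×√(1 − 0.869) ≈ 2.644
Standard error of the difference = 2.644·√2 ≈ 3.740
Smallest detectable difference = 1.96×3.740 ≈ 7.330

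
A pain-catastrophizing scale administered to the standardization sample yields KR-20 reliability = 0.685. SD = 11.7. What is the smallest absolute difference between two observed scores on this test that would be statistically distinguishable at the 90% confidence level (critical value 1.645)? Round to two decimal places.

15.28

SEM = 11.7000 × √(1 − 0.6850) = 11.7000 × √0.3150 ≃ 11.7000 × 0.5612 ≃ 6.5666
Standard error of the difference = 6.5666·√2 ≃ 9.2866
Minimum reliable difference = 1.645 × SE_diff ≃ 1.645 × 9.2866 ≃ 15.2764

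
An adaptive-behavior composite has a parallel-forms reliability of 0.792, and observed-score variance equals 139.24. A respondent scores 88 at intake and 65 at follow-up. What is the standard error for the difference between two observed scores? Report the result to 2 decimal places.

σ = 139.24^(1/2) = 11.8000
SEM = 11.8000 × √(1 − 0.7920) = 11.8000 × √0.2080 ≈ 11.8000 × 0.4561 ≈ 5.3816
SE_diff = √2 × SEM ≈ 7.6108

7.61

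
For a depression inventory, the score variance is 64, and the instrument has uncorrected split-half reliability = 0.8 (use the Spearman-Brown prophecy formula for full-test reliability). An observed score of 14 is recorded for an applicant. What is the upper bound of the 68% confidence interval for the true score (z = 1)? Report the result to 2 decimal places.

16.67

SD = √64 ≈ 8.0000
r_full = 2·0.8 / (1 + 0.8) ≈ 0.8889
The standard error of measurement is 8.0000×√(1 − 0.8889) ≈ 8.0000×0.3333 ≈ 2.6667.
1 × SEM ≈ 2.6667
Upper bound: 14 + 2.6667 = 16.6667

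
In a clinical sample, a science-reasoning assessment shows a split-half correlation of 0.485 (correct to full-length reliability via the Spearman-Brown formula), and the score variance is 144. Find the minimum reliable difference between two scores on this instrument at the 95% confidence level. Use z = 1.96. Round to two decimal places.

SD = √144 = 12.0000
Full-length reliability (Spearman-Brown) = 2(0.485)/(1+0.485) ≈ 0.6532
SEM = 12.0000 · √(1 − 0.6532) = 12.0000 · √0.3468 ≈ 12.0000 · 0.5889 ≈ 7.0668
SE_diff = √2 · SEM ≈ 9.9939
Minimum reliable difference = 1.96 · SE_diff ≈ 1.96 · 9.9939 ≈ 19.5881

19.59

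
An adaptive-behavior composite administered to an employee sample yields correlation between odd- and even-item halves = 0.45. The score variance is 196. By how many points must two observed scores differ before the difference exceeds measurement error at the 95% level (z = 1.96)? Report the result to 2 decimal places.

23.90

SD = √196 = 14.000
Spearman-Brown: r = 2(0.45) / (1 + 0.45) = 0.900 / 1.450 ≈ 0.621
The standard error of measurement is 14.000*√(1 − 0.621) ≈ 14.000*0.616 ≈ 8.622.
SE_diff = √2 * SEM ≈ 12.194
Minimum reliable difference = 1.96 * SE_diff ≈ 1.96 * 12.194 ≈ 23.900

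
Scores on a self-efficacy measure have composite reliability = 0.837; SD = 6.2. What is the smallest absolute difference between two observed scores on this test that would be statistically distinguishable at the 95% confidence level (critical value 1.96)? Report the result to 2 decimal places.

SEM = 6.20000*√(1 − 0.83700) ≈ 2.50314
SE_diff = √2 * SEM ≈ 3.53998
Smallest detectable difference = 1.96*3.53998 ≈ 6.93836

6.94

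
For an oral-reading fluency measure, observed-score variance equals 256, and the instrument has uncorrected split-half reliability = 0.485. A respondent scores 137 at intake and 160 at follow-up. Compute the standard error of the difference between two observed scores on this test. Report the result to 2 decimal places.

13.33

σ = 256^(1/2) = 16.000
r_full = 2·0.485 / (1 + 0.485) ≈ 0.653
SEM = 16.000 * √(1 − 0.653) = 16.000 * √0.347 ≈ 16.000 * 0.589 ≈ 9.422
SE_diff = √2 * SEM ≈ 13.325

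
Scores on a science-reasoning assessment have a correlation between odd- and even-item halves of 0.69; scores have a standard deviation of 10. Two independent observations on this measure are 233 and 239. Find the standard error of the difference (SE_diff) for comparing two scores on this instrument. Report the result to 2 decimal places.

6.06

r_full = 2·0.69 / (1 + 0.69) ≈ 0.8166
SEM = 10.0000 · √(1 − 0.8166) = 10.0000 · √0.1834 ≈ 10.0000 · 0.4283 ≈ 4.2829
SE_diff = SEM · √2 ≈ 4.2829 · 1.4142 ≈ 6.0569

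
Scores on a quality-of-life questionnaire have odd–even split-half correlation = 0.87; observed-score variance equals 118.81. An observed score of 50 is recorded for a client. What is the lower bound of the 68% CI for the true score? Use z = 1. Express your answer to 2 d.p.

47.13

SD = √118.81 ≈ 10.9000
Spearman-Brown: r = 2(0.87) / (1 + 0.87) = 1.7400 / 1.8700 ≈ 0.9305
SEM = 10.9000*√(1 − 0.9305) ≈ 2.8739
Half-width = 1*2.8739 ≈ 2.8739
Lower limit = 50 − 2.8739 ≈ 47.1261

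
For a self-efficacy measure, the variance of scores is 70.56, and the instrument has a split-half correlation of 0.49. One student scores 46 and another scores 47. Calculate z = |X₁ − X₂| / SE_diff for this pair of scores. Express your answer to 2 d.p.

0.14

σ = 70.56^(1/2) = 8.400
Spearman-Brown: r = 2(0.49) / (1 + 0.49) = 0.980 / 1.490 ≈ 0.658
SEM = 8.400 * √(1 − 0.658) = 8.400 * √0.342 ≈ 8.400 * 0.585 ≈ 4.914
SE_diff = SEM * √2 ≈ 4.914 * 1.414 ≈ 6.950
z = |46 − 47| / 6.950 = 1 / 6.950 ≈ 0.144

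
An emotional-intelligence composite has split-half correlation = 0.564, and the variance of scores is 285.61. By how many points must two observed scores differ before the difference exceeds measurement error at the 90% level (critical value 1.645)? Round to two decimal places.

SD = √285.61 ≃ 16.900
Spearman-Brown: r = 2(0.564) / (1 + 0.564) = 1.128 / 1.564 ≃ 0.721
SEM = 16.900·√(1 − 0.721) ≃ 8.923
Standard error of the difference = 8.923·√2 ≃ 12.619
Smallest detectable difference = 1.645·12.619 ≃ 20.758

20.76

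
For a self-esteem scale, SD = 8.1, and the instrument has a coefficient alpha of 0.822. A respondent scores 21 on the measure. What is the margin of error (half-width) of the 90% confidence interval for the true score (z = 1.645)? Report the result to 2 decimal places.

The standard error of measurement is 8.100*√(1 − 0.822) ≈ 8.100*0.422 ≈ 3.417.
Margin = 1.645 * 3.417 ≈ 5.622

5.62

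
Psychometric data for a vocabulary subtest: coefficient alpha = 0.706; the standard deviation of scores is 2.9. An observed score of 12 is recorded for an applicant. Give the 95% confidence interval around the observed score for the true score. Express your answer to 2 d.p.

SEM = 2.900*√(1 − 0.706) ≈ 1.572
Half-width = 1.96*1.572 ≈ 3.082
Interval: (8.918, 15.082)

[8.92, 15.08]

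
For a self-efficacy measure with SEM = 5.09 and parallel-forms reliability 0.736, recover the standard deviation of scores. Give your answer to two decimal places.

9.91

SD = 5.09 / √(1 − 0.736) ≈ 9.906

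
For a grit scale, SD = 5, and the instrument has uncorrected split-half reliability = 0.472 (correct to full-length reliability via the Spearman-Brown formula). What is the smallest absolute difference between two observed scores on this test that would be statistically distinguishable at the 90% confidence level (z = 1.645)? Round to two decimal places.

Spearman-Brown: r = 2(0.472) / (1 + 0.472) = 0.944 / 1.472 ≃ 0.641
SEM = 5.000·√(1 − 0.641) ≃ 2.995
SE_diff = √2 · SEM ≃ 4.235
Minimum reliable difference = 1.645 · SE_diff ≃ 1.645 · 4.235 ≃ 6.966

6.97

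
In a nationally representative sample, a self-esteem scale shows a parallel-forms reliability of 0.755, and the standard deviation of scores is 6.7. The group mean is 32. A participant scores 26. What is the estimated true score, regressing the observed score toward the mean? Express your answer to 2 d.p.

27.47

T̂ = r·X + (1 − r)·M = 0.755*26 + 0.245*32 = 19.630 + 7.840 ≈ 27.470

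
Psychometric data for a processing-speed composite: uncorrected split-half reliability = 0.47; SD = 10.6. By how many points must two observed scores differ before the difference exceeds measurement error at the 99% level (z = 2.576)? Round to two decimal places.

23.19

Spearman-Brown: r = 2(0.47) / (1 + 0.47) = 0.940 / 1.470 ≃ 0.639
SEM = 10.600 * √(1 − 0.639) = 10.600 * √0.361 ≃ 10.600 * 0.600 ≃ 6.365
SE_diff = √2 * SEM ≃ 9.001
Minimum reliable difference = 2.576 * SE_diff ≃ 2.576 * 9.001 ≃ 23.187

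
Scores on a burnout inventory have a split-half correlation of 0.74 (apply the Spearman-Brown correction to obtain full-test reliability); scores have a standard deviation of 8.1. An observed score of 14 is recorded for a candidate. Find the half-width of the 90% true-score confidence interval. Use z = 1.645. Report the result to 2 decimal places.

5.15

Full-length reliability (Spearman-Brown) = 2(0.74)/(1+0.74) ≃ 0.851
SEM = 8.100·√(1 − 0.851) ≃ 3.131
Half-width = 1.645·3.131 ≃ 5.151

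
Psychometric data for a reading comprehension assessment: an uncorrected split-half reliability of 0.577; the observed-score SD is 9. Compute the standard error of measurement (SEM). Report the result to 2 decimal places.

Full-length reliability (Spearman-Brown) = 2(0.577)/(1+0.577) ≃ 0.732
SEM = 9.000 × √(1 − 0.732) = 9.000 × √0.268 ≃ 9.000 × 0.518 ≃ 4.661

4.66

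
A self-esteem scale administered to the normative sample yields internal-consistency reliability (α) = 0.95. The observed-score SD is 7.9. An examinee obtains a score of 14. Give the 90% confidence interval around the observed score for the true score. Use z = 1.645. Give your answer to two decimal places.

[11.09, 16.91]

The standard error of measurement is 7.900·√(1 − 0.950) ≈ 7.900·0.224 ≈ 1.766.
Margin = 1.645 · 1.766 ≈ 2.906
Interval: (11.094, 16.906)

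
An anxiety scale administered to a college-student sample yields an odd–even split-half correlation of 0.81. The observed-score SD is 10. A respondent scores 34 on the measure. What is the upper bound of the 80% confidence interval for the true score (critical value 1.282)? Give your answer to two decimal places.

r_full = 2·0.81 / (1 + 0.81) ≈ 0.8950
The standard error of measurement is 10.0000×√(1 − 0.8950) ≈ 10.0000×0.3240 ≈ 3.2399.
Half-width = 1.282×3.2399 ≈ 4.1536
Upper bound: 34 + 4.1536 = 38.1536

38.15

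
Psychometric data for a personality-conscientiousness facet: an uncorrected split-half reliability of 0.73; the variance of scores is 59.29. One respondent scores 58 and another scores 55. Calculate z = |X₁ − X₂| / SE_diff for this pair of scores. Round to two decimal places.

SD = √59.29 = 7.700
Full-length reliability (Spearman-Brown) = 2(0.73)/(1+0.73) ≈ 0.844
SEM = 7.700 · √(1 − 0.844) = 7.700 · √0.156 ≈ 7.700 · 0.395 ≈ 3.042
SE_diff = √2 · SEM ≈ 4.302
z = 3 / 4.302 ≈ 0.697

0.70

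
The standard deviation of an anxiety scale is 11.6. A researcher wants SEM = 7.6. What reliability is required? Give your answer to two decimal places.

0.57

Required reliability = 1 − (SEM/SD)² = 1 − 0.429 ≈ 0.571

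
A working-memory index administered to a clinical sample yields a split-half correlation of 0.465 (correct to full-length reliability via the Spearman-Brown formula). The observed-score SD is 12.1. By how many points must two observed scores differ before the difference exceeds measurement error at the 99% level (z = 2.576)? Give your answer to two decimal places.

r_full = 2·0.465 / (1 + 0.465) ≈ 0.63481
SEM = 12.10000 * √(1 − 0.63481) = 12.10000 * √0.36519 ≈ 12.10000 * 0.60431 ≈ 7.31212
SE_diff = √2 * SEM ≈ 10.34090
Smallest detectable difference = 2.576*10.34090 ≈ 26.63817

26.64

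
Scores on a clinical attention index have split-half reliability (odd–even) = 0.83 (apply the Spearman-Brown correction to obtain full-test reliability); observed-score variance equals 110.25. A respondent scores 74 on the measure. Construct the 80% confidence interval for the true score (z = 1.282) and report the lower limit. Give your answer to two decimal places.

SD = √110.25 ≈ 10.500
r_full = 2·0.83 / (1 + 0.83) ≈ 0.907
The standard error of measurement is 10.500·√(1 − 0.907) ≈ 10.500·0.305 ≈ 3.200.
Half-width = 1.282·3.200 ≈ 4.103
Lower bound: 74 − 4.103 = 69.897

69.90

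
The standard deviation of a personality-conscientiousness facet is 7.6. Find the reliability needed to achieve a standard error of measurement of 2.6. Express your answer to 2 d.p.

0.88

r = 1 − (2.600/7.6)² ≈ 1 − 0.117 ≈ 0.883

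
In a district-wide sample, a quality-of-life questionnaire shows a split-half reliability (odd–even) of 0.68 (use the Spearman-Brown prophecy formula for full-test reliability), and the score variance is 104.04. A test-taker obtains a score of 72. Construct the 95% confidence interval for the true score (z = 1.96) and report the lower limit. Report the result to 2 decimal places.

SD = √104.04 = 10.2000
Spearman-Brown: r = 2(0.68) / (1 + 0.68) = 1.3600 / 1.6800 ≈ 0.8095
SEM = 10.2000 · √(1 − 0.8095) = 10.2000 · √0.1905 ≈ 10.2000 · 0.4364 ≈ 4.4516
Half-width = 1.96·4.4516 ≈ 8.7252
Lower bound: 72 − 8.7252 = 63.2748

63.27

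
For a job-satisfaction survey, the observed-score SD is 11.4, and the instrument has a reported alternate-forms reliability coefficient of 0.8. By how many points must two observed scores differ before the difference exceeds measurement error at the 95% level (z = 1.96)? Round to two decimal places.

14.13

SEM = 11.40000 × √(1 − 0.80000) = 11.40000 × √0.20000 ≈ 11.40000 × 0.44721 ≈ 5.09823
Standard error of the difference = 5.09823·√2 ≈ 7.20999
Minimum reliable difference = 1.96 × SE_diff ≈ 1.96 × 7.20999 ≈ 14.13159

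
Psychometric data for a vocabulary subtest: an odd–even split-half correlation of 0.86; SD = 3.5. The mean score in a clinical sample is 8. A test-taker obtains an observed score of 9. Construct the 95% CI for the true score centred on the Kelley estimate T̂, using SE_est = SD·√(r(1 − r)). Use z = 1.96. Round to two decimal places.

Full-length reliability (Spearman-Brown) = 2(0.86)/(1+0.86) ≈ 0.9247
T̂ = 0.9247(9) + 0.0753(8) ≈ 8.9247
SE_est = 3.5000×√(0.9247×0.0753) ≈ 0.9234
95% CI: 8.9247 ± 1.8098 ≈ (7.1149, 10.7346)

[7.11, 10.73]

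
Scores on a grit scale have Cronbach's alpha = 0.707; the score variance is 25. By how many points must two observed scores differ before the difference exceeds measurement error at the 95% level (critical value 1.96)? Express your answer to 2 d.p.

7.50

SD = √25 ≈ 5.0000
The standard error of measurement is 5.0000*√(1 − 0.7070) ≈ 5.0000*0.5413 ≈ 2.7065.
Standard error of the difference = 2.7065·√2 ≈ 3.8275
Minimum reliable difference = 1.96 * SE_diff ≈ 1.96 * 3.8275 ≈ 7.5020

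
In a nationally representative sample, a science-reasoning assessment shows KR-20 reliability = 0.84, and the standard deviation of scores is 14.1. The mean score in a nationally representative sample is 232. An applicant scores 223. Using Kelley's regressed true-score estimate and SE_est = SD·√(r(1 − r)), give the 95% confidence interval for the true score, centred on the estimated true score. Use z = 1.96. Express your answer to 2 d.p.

T̂ = 0.840(223) + 0.160(232) ≃ 224.440
SE_est = SD · √(r(1 − r)) = 14.100 · √0.134 ≃ 14.100 · 0.367 ≃ 5.169
95% CI: 224.440 ± 10.132 ≃ (214.308, 234.572)

[214.31, 234.57]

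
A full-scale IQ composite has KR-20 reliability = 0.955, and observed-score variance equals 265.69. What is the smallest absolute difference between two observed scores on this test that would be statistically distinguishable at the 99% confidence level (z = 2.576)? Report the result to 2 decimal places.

12.60

SD = √265.69 ≈ 16.3000
SEM = 16.3000 * √(1 − 0.9550) = 16.3000 * √0.0450 ≈ 16.3000 * 0.2121 ≈ 3.4578
SE_diff = √2 * SEM ≈ 4.8900
Minimum reliable difference = 2.576 * SE_diff ≈ 2.576 * 4.8900 ≈ 12.5966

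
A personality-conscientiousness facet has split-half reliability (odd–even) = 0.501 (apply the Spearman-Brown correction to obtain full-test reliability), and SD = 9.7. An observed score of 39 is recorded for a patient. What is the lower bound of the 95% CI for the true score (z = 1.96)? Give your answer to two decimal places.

28.04

Spearman-Brown: r = 2(0.501) / (1 + 0.501) = 1.002 / 1.501 ≈ 0.668
SEM = 9.700×√(1 − 0.668) ≈ 5.593
Half-width = 1.96×5.593 ≈ 10.962
Lower bound: 39 − 10.962 = 28.038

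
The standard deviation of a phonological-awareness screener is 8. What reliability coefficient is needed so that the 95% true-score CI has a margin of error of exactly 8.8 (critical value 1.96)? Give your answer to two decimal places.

Required SEM = 8.8 / 1.96 ≈ 4.48980
r = 1 − (SEM / SD)² = 1 − (4.48980 / 8)² ≈ 1 − 0.31497 ≈ 0.68503

0.69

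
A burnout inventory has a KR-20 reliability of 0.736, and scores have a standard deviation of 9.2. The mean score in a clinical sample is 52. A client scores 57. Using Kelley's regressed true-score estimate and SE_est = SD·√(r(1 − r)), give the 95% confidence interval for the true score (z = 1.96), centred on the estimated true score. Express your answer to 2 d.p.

[47.73, 63.63]

T̂ = r·X + (1 − r)·M = 0.73600×57 + 0.26400×52 = 41.95200 + 13.72800 ≈ 55.68000
SE_est = SD × √(r(1 − r)) = 9.20000 × √0.19430 ≈ 9.20000 × 0.44080 ≈ 4.05535
95% CI: 55.68000 ± 7.94849 ≈ (47.73151, 63.62849)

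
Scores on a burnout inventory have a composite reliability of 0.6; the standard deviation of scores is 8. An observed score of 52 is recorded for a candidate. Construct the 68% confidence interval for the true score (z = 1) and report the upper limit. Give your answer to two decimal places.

57.06

The standard error of measurement is 8.00000*√(1 − 0.60000) ≈ 8.00000*0.63246 ≈ 5.05964.
1 * SEM ≈ 5.05964
Upper bound: 52 + 5.05964 = 57.05964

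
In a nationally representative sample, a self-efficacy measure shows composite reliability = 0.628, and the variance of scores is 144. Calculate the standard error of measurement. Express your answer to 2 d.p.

7.32

SD = √144 = 12.000
SEM = 12.000*√(1 − 0.628) ≈ 7.319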